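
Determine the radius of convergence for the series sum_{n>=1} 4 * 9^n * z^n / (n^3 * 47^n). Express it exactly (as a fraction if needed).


Step 1: General term a_n = 4 * 9^n / (n^3 * 47^n)
Step 2: By the root test, |a_n|^(1/n) = 4^(1/n) * 9 / (n^(3/n) * 47) -> 9/47 as n -> infinity (since 4^(1/n) -> 1 and n^(3/n) -> 1)
Step 3: R = 1/lim|a_n|^(1/n) = 47/9

47/9


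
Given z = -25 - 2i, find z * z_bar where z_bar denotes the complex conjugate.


Step 1: conj(z) = -25 + 2i
Step 2: z * conj(z) = (-25)^2 + (-2)^2
Step 3: = 625 + 4 = 629

629


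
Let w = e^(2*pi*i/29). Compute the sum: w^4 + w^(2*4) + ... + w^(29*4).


Step 1: The sum sum_{j=1}^{n} w^(k*j) equals n if n | k, else 0.
Step 2: Here n = 29, k = 4
Step 3: Does n divide k? 29 | 4 -> False
Step 4: Sum = 0

0


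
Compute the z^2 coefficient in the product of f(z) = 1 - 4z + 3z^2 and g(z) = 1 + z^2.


Step 1: z^2 term in f*g comes from: (1)*(z^2) + (-4z)*(0) + (3z^2)*(1)
Step 2: = 1 + 0 + 3
Step 3: = 4

4


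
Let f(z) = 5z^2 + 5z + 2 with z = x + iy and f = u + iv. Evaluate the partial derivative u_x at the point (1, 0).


Step 1: f(z) = 5(x+iy)^2 + 5(x+iy) + 2
Step 2: u = 5(x^2 - y^2) + 5x + 2
Step 3: u_x = 10x + 5
Step 4: At (1, 0): u_x = 10 + 5 = 15

15


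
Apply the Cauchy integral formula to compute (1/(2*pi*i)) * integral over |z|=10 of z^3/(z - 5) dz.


Step 1: f(z) = z^3, a = 5 is inside |z| = 10
Step 2: By Cauchy integral formula: (1/(2pi*i)) * integral = f(a)
Step 3: f(5) = 5^3 = 125

125


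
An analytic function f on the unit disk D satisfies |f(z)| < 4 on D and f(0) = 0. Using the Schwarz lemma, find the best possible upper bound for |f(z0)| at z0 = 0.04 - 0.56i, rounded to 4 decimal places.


Step 1: g = f/4 maps D -> D with g(0) = 0, so by the Schwarz lemma |g(z)| <= |z|, i.e. |f(z)| <= 4|z|; this is sharp (f(z) = 4z).
Step 2: |z0|^2 = 0.04^2 + (-0.56)^2 = 0.3152
Step 3: |z0| = sqrt(0.3152) = 0.561427
Step 4: Best bound = 4 * |z0| = 4 * 0.561427 = 2.2457

2.2457


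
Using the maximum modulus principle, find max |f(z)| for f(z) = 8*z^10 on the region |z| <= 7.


Step 1: On |z| = 7, |f(z)| = 8 * |z|^10 = 8 * 7^10
Step 2: By maximum modulus principle, maximum is on boundary.
Step 3: Maximum = 8 * 282475249 = 2259801992

2259801992


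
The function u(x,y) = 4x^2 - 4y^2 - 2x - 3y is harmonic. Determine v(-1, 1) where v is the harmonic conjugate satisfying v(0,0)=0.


Step 1: v_x = -u_y = 8y + 3
Step 2: v_y = u_x = 8x - 2
Step 3: v = 8xy + 3x - 2y + C
Step 4: v(0,0) = 0 => C = 0
Step 5: v(-1, 1) = -13

-13


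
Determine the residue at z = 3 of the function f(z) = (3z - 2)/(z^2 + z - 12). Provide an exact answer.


Step 1: Q(z) = z^2 + z - 12 = (z - 3)(z + 4)
Step 2: Q'(z) = 2z + 1
Step 3: Q'(3) = 7, P(3) = 7
Step 4: Res = P(3)/Q'(3) = 7/7 = 1

1


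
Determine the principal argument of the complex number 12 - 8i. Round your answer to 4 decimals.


Step 1: z = 12 - 8i
Step 2: arg(z) = atan2(-8, 12)
Step 3: arg(z) = -0.588

-0.588


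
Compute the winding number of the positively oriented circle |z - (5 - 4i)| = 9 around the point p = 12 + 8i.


Step 1: Center c = (5, -4), radius = 9
Step 2: |p - c|^2 = 7^2 + 12^2 = 193
Step 3: r^2 = 81
Step 4: |p-c| > r so winding number = 0

0


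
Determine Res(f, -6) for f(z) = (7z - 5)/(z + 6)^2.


Step 1: Pole of order 2 at z = -6
Step 2: Res = lim d/dz [(z + 6)^2 * f(z)] as z -> -6
Step 3: (z + 6)^2 * f(z) = 7z - 5
Step 4: d/dz[7z - 5] = 7

7


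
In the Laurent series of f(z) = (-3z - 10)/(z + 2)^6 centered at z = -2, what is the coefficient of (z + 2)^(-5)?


Step 1: Write the numerator in powers of (z + 2): -3z - 10 = -3(z + 2) + (-3*(-2) - 10) = -3(z + 2) - 4
Step 2: Divide by (z + 2)^6: f(z) = -4(z + 2)^(-6) - 3(z + 2)^(-5)
Step 3: This finite sum is the Laurent series of f about z = -2.
Step 4: Coefficient of (z + 2)^(-5) = coefficient of (z + 2) in the re-centred numerator = -3

-3


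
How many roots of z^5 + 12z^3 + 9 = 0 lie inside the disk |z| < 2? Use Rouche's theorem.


Step 1: On |z| = 2 the three terms have sizes |z^5| = 2^5 = 32, |12z^3| = 12*2^3 = 96, |9| = 9
Step 2: The dominant term is g(z) = 12z^3; let h(z) = z^5 + 9 so f = g + h
Step 3: On |z| = 2: |g| = 96 and |h| <= 32 + 9 = 41
Step 4: Since 96 > 41, |h| < |g| on |z| = 2, so by Rouche f has the same number of zeros as g inside |z| < 2
Step 5: g(z) = 12z^3 has 3 zeros (at the origin, multiplicity 3) inside |z| < 2. Answer = 3

3


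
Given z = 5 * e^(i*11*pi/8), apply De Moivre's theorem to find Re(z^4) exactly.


Step 1: By De Moivre's theorem, z^4 = 5^4 * e^(i*4*11*pi/8) = 625 * (cos(11*pi/2) + i*sin(11*pi/2))
Step 2: |z|^4 = 5^4 = 625
Step 3: Reduce the angle mod 2*pi: 11*pi/2 - 4*pi = 3*pi/2
Step 4: cos(3*pi/2) = 0
Step 5: Re(z^4) = 625 * 0 = 0

0


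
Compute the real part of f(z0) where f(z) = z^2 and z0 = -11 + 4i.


Step 1: z0 = -11 + 4i
Step 2: z0^2 = (-11)^2 - 4^2 - 88i
Step 3: real part = 121 - 16 = 105

105


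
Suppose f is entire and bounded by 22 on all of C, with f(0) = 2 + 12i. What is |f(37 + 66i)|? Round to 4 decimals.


Step 1: By Liouville's theorem, a bounded entire function is constant.
Step 2: f(z) = f(0) = 2 + 12i for all z.
Step 3: |f(w)| = |2 + 12i| = sqrt(4 + 144)
Step 4: = 12.1655

12.1655


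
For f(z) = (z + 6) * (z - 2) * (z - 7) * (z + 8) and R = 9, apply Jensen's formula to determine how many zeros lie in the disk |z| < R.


Jensen's formula: (1/2pi)*integral log|f(Re^it)|dt = log|f(0)| + sum_{|a_k|<R} log(R/|a_k|)
Step 1: f(0) = 6 * (-2) * (-7) * 8 = 672
Step 2: log|f(0)| = log|-6| + log|2| + log|7| + log|-8| = 6.5103
Step 3: Zeros inside |z| < 9: -6, 2, 7, -8
Step 4: Jensen sum = log(9/6) + log(9/2) + log(9/7) + log(9/8) = 2.2786
Step 5: n(R) = number of terms in the Jensen sum = count of zeros inside |z| < 9 = 4

4


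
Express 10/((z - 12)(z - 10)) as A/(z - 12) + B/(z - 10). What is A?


Step 1: Multiply both sides by (z - 12) and set z = 12
Step 2: A = 10 / (12 - 10)
Step 3: A = 10 / 2
Step 4: A = 5

5


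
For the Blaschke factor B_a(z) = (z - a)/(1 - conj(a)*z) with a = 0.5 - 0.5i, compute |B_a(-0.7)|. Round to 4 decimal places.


Step 1: Numerator z0 - a = -0.7 - (0.5 - 0.5i) = -1.2 + 0.5i
Step 2: Denominator 1 - conj(a)*z0 = 1 - (0.5 + 0.5i)*(-0.7) = 1.35 + 0.35i
Step 3: |z0 - a|^2 = (-1.2)^2 + 0.5^2 = 1.69; |1 - conj(a)*z0|^2 = 1.35^2 + 0.35^2 = 1.945
Step 4: |B_a(-0.7)| = sqrt(1.69 / 1.945) = sqrt(0.868895)
Step 5: = 0.9321

0.9321


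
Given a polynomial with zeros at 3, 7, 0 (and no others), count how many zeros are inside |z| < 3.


Step 1: Check each root:
  z = 3: |3| = 3 >= 3
  z = 7: |7| = 7 >= 3
  z = 0: |0| = 0 < 3
Step 2: Count = 1

1


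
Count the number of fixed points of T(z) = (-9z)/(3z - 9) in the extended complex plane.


Step 1: Fixed points satisfy T(z) = z
Step 2: 3z^2 = 0
Step 3: Discriminant = 0^2 - 4*3*0 = 0
Step 4: Number of fixed points = 1

1


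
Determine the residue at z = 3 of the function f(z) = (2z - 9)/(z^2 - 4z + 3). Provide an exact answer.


Step 1: Q(z) = z^2 - 4z + 3 = (z - 3)(z - 1)
Step 2: Q'(z) = 2z - 4
Step 3: Q'(3) = 2, P(3) = -3
Step 4: Res = P(3)/Q'(3) = -3/2 = -3/2

-3/2


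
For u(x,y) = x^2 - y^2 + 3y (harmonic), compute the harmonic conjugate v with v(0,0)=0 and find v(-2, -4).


Step 1: v_x = -u_y = 2y - 3
Step 2: v_y = u_x = 2x + 0
Step 3: v = 2xy - 3x + C
Step 4: v(0,0) = 0 => C = 0
Step 5: v(-2, -4) = 22

22


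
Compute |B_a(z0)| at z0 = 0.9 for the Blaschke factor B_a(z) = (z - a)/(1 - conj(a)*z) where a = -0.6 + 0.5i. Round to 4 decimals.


Step 1: Numerator z0 - a = 0.9 - (-0.6 + 0.5i) = 1.5 - 0.5i
Step 2: Denominator 1 - conj(a)*z0 = 1 - (-0.6 - 0.5i)*0.9 = 1.54 + 0.45i
Step 3: |z0 - a|^2 = 1.5^2 + (-0.5)^2 = 2.5; |1 - conj(a)*z0|^2 = 1.54^2 + 0.45^2 = 2.5741
Step 4: |B_a(0.9)| = sqrt(2.5 / 2.5741) = sqrt(0.971213)
Step 5: = 0.9855

0.9855


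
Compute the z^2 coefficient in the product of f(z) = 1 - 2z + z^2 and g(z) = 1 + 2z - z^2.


Step 1: z^2 term in f*g comes from: (1)*(-z^2) + (-2z)*(2z) + (z^2)*(1)
Step 2: = -1 - 4 + 1
Step 3: = -4

-4


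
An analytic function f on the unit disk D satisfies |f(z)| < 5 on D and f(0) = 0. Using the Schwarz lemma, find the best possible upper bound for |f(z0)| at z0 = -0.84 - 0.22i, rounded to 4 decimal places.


Step 1: g = f/5 maps D -> D with g(0) = 0, so by the Schwarz lemma |g(z)| <= |z|, i.e. |f(z)| <= 5|z|; this is sharp (f(z) = 5z).
Step 2: |z0|^2 = (-0.84)^2 + (-0.22)^2 = 0.754
Step 3: |z0| = sqrt(0.754) = 0.868332
Step 4: Best bound = 5 * |z0| = 5 * 0.868332 = 4.3417

4.3417


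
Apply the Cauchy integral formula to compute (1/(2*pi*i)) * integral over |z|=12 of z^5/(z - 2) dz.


Step 1: f(z) = z^5, a = 2 is inside |z| = 12
Step 2: By Cauchy integral formula: (1/(2pi*i)) * integral = f(a)
Step 3: f(2) = 2^5 = 32

32


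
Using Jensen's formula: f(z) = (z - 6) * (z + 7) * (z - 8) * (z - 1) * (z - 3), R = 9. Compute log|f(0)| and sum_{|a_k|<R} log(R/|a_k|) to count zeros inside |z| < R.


Jensen's formula: (1/2pi)*integral log|f(Re^it)|dt = log|f(0)| + sum_{|a_k|<R} log(R/|a_k|)
Step 1: f(0) = (-6) * 7 * (-8) * (-1) * (-3) = 1008
Step 2: log|f(0)| = log|6| + log|-7| + log|8| + log|1| + log|3| = 6.9157
Step 3: Zeros inside |z| < 9: 6, -7, 8, 1, 3
Step 4: Jensen sum = log(9/6) + log(9/7) + log(9/8) + log(9/1) + log(9/3) = 4.0704
Step 5: n(R) = number of terms in the Jensen sum = count of zeros inside |z| < 9 = 5

5


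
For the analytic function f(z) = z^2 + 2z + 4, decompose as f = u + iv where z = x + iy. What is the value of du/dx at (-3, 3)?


Step 1: f(z) = (x+iy)^2 + 2(x+iy) + 4
Step 2: u = (x^2 - y^2) + 2x + 4
Step 3: u_x = 2x + 2
Step 4: At (-3, 3): u_x = -6 + 2 = -4

-4


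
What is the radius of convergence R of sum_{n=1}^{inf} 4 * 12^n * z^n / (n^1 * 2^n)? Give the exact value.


Step 1: General term a_n = 4 * 12^n / (n^1 * 2^n)
Step 2: By the root test, |a_n|^(1/n) = 4^(1/n) * 12 / (n^(1/n) * 2) -> 12/2 as n -> infinity (since 4^(1/n) -> 1 and n^(1/n) -> 1)
Step 3: R = 1/lim|a_n|^(1/n) = 2/12 = 1/6

1/6


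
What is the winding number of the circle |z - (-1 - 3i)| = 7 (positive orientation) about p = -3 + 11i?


Step 1: Center c = (-1, -3), radius = 7
Step 2: |p - c|^2 = (-2)^2 + 14^2 = 200
Step 3: r^2 = 49
Step 4: |p-c| > r so winding number = 0

0


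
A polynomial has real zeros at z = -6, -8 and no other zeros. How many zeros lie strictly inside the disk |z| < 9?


Step 1: Check each root:
  z = -6: |-6| = 6 < 9
  z = -8: |-8| = 8 < 9
Step 2: Count = 2

2


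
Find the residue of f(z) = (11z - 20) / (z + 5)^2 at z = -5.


Step 1: Pole of order 2 at z = -5
Step 2: Res = lim d/dz [(z + 5)^2 * f(z)] as z -> -5
Step 3: (z + 5)^2 * f(z) = 11z - 20
Step 4: d/dz[11z - 20] = 11

11


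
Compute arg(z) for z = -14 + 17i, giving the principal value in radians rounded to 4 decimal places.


Step 1: z = -14 + 17i
Step 2: arg(z) = atan2(17, -14)
Step 3: arg(z) = 2.2597

2.2597


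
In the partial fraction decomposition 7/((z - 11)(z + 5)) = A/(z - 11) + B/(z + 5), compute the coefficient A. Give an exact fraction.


Step 1: Multiply both sides by (z - 11) and set z = 11
Step 2: A = 7 / (11 + 5)
Step 3: A = 7 / 16
Step 4: A = 7/16

7/16


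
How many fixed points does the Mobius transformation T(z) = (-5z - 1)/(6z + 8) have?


Step 1: Fixed points satisfy T(z) = z
Step 2: 6z^2 + 13z + 1 = 0
Step 3: Discriminant = 13^2 - 4*6*1 = 145
Step 4: Number of fixed points = 2

2


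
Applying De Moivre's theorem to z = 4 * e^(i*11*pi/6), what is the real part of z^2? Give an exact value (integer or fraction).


Step 1: By De Moivre's theorem, z^2 = 4^2 * e^(i*2*11*pi/6) = 16 * (cos(11*pi/3) + i*sin(11*pi/3))
Step 2: |z|^2 = 4^2 = 16
Step 3: Reduce the angle mod 2*pi: 11*pi/3 - 2*pi = 5*pi/3
Step 4: cos(5*pi/3) = 1/2
Step 5: Re(z^2) = 16 * 1/2 = 8

8


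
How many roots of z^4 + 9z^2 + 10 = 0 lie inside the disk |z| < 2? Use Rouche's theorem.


Step 1: On |z| = 2 the three terms have sizes |z^4| = 2^4 = 16, |9z^2| = 9*2^2 = 36, |10| = 10
Step 2: The dominant term is g(z) = 9z^2; let h(z) = z^4 + 10 so f = g + h
Step 3: On |z| = 2: |g| = 36 and |h| <= 16 + 10 = 26
Step 4: Since 36 > 26, |h| < |g| on |z| = 2, so by Rouche f has the same number of zeros as g inside |z| < 2
Step 5: g(z) = 9z^2 has 2 zeros (at the origin, multiplicity 2) inside |z| < 2. Answer = 2

2


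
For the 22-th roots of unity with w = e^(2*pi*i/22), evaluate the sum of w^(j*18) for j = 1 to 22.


Step 1: The sum sum_{j=1}^{n} w^(k*j) equals n if n | k, else 0.
Step 2: Here n = 22, k = 18
Step 3: Does n divide k? 22 | 18 -> False
Step 4: Sum = 0

0


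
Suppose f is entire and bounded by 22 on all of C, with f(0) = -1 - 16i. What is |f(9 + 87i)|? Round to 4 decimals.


Step 1: By Liouville's theorem, a bounded entire function is constant.
Step 2: f(z) = f(0) = -1 - 16i for all z.
Step 3: |f(w)| = |-1 - 16i| = sqrt(1 + 256)
Step 4: = 16.0312

16.0312


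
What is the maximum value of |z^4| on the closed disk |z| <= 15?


Step 1: On |z| = 15, |f(z)| = |z|^4 = 15^4
Step 2: By maximum modulus principle, maximum is on boundary.
Step 3: Maximum = 50625 = 50625

50625


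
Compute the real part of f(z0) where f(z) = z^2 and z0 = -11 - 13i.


Step 1: z0 = -11 - 13i
Step 2: z0^2 = (-11)^2 - (-13)^2 + 286i
Step 3: real part = 121 - 169 = -48

-48


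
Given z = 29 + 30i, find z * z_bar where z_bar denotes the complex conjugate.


Step 1: conj(z) = 29 - 30i
Step 2: z * conj(z) = 29^2 + 30^2
Step 3: = 841 + 900 = 1741

1741


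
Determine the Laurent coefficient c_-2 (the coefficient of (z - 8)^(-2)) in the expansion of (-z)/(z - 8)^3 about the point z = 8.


Step 1: Write the numerator in powers of (z - 8): -z = -(z - 8) + (-1*8 + 0) = -(z - 8) - 8
Step 2: Divide by (z - 8)^3: f(z) = -8(z - 8)^(-3) - (z - 8)^(-2)
Step 3: This finite sum is the Laurent series of f about z = 8.
Step 4: Coefficient of (z - 8)^(-2) = coefficient of (z - 8) in the re-centred numerator = -1

-1


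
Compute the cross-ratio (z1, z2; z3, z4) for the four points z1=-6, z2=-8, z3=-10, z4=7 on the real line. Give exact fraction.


Step 1: (z1-z3)(z2-z4) = 4 * (-15) = -60
Step 2: (z1-z4)(z2-z3) = (-13) * 2 = -26
Step 3: Cross-ratio = 60/26 = 30/13

30/13


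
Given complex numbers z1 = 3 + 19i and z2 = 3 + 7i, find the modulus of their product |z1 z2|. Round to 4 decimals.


Step 1: |z1| = sqrt(3^2 + 19^2) = sqrt(370)
Step 2: |z2| = sqrt(3^2 + 7^2) = sqrt(58)
Step 3: |z1*z2| = |z1|*|z2| = sqrt(370) * sqrt(58) = sqrt(370 * 58) = sqrt(21460)
Step 4: = 146.4923

146.4923


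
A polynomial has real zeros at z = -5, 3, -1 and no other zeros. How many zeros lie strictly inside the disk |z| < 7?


Step 1: Check each root:
  z = -5: |-5| = 5 < 7
  z = 3: |3| = 3 < 7
  z = -1: |-1| = 1 < 7
Step 2: Count = 3

3


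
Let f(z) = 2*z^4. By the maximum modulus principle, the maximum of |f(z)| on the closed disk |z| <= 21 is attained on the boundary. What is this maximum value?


Step 1: On |z| = 21, |f(z)| = 2 * |z|^4 = 2 * 21^4
Step 2: By maximum modulus principle, maximum is on boundary.
Step 3: Maximum = 2 * 194481 = 388962

388962


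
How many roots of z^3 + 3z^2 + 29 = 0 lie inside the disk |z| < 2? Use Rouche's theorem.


Step 1: On |z| = 2 the three terms have sizes |z^3| = 2^3 = 8, |3z^2| = 3*2^2 = 12, |29| = 29
Step 2: The dominant term is g(z) = 29; let h(z) = z^3 + 3z^2 so f = g + h
Step 3: On |z| = 2: |g| = 29 and |h| <= 8 + 12 = 20
Step 4: Since 29 > 20, |h| < |g| on |z| = 2, so by Rouche f has the same number of zeros as g inside |z| < 2
Step 5: g(z) = 29 is a nonzero constant with no zeros inside |z| < 2. Answer = 0

0


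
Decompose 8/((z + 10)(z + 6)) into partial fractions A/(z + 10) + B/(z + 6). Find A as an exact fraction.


Step 1: Multiply both sides by (z + 10) and set z = -10
Step 2: A = 8 / (-10 + 6)
Step 3: A = 8 / (-4)
Step 4: A = -2

-2


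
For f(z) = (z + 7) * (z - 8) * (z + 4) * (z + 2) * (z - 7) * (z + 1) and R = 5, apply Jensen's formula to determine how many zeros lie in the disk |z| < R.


Jensen's formula: (1/2pi)*integral log|f(Re^it)|dt = log|f(0)| + sum_{|a_k|<R} log(R/|a_k|)
Step 1: f(0) = 7 * (-8) * 4 * 2 * (-7) * 1 = 3136
Step 2: log|f(0)| = log|-7| + log|8| + log|-4| + log|-2| + log|7| + log|-1| = 8.0507
Step 3: Zeros inside |z| < 5: -4, -2, -1
Step 4: Jensen sum = log(5/4) + log(5/2) + log(5/1) = 2.7489
Step 5: n(R) = number of terms in the Jensen sum = count of zeros inside |z| < 5 = 3

3


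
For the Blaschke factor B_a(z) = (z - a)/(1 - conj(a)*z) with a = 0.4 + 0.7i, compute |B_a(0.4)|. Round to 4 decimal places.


Step 1: Numerator z0 - a = 0.4 - (0.4 + 0.7i) = 0 - 0.7i
Step 2: Denominator 1 - conj(a)*z0 = 1 - (0.4 - 0.7i)*0.4 = 0.84 + 0.28i
Step 3: |z0 - a|^2 = 0^2 + (-0.7)^2 = 0.49; |1 - conj(a)*z0|^2 = 0.84^2 + 0.28^2 = 0.784
Step 4: |B_a(0.4)| = sqrt(0.49 / 0.784) = sqrt(0.625)
Step 5: = 0.7906

0.7906


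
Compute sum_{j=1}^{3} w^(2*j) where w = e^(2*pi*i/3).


Step 1: The sum sum_{j=1}^{n} w^(k*j) equals n if n | k, else 0.
Step 2: Here n = 3, k = 2
Step 3: Does n divide k? 3 | 2 -> False
Step 4: Sum = 0

0


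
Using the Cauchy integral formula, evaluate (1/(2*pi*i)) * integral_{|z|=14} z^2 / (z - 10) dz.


Step 1: f(z) = z^2, a = 10 is inside |z| = 14
Step 2: By Cauchy integral formula: (1/(2pi*i)) * integral = f(a)
Step 3: f(10) = 10^2 = 100

100


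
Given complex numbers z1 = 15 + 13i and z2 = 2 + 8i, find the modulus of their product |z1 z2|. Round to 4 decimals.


Step 1: |z1| = sqrt(15^2 + 13^2) = sqrt(394)
Step 2: |z2| = sqrt(2^2 + 8^2) = sqrt(68)
Step 3: |z1*z2| = |z1|*|z2| = sqrt(394) * sqrt(68) = sqrt(394 * 68) = sqrt(26792)
Step 4: = 163.6826

163.6826


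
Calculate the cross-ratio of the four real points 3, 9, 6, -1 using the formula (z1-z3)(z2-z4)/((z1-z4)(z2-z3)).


Step 1: (z1-z3)(z2-z4) = (-3) * 10 = -30
Step 2: (z1-z4)(z2-z3) = 4 * 3 = 12
Step 3: Cross-ratio = -30/12 = -5/2

-5/2


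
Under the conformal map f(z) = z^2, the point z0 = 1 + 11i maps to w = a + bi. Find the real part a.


Step 1: z0 = 1 + 11i
Step 2: z0^2 = 1^2 - 11^2 + 22i
Step 3: real part = 1 - 121 = -120

-120


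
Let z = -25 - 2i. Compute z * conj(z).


Step 1: conj(z) = -25 + 2i
Step 2: z * conj(z) = (-25)^2 + (-2)^2
Step 3: = 625 + 4 = 629

629


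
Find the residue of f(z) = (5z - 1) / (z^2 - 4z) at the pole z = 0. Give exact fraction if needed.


Step 1: Q(z) = z^2 - 4z = (z)(z - 4)
Step 2: Q'(z) = 2z - 4
Step 3: Q'(0) = -4, P(0) = -1
Step 4: Res = P(0)/Q'(0) = -1/(-4) = 1/4

1/4


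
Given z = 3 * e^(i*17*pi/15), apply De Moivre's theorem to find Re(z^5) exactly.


Step 1: By De Moivre's theorem, z^5 = 3^5 * e^(i*5*17*pi/15) = 243 * (cos(17*pi/3) + i*sin(17*pi/3))
Step 2: |z|^5 = 3^5 = 243
Step 3: Reduce the angle mod 2*pi: 17*pi/3 - 4*pi = 5*pi/3
Step 4: cos(5*pi/3) = 1/2
Step 5: Re(z^5) = 243 * 1/2 = 243/2

243/2


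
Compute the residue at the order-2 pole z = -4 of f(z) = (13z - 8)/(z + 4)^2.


Step 1: Pole of order 2 at z = -4
Step 2: Res = lim d/dz [(z + 4)^2 * f(z)] as z -> -4
Step 3: (z + 4)^2 * f(z) = 13z - 8
Step 4: d/dz[13z - 8] = 13

13


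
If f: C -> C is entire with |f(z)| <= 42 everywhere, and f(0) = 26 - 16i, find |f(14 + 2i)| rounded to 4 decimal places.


Step 1: By Liouville's theorem, a bounded entire function is constant.
Step 2: f(z) = f(0) = 26 - 16i for all z.
Step 3: |f(w)| = |26 - 16i| = sqrt(676 + 256)
Step 4: = 30.5287

30.5287


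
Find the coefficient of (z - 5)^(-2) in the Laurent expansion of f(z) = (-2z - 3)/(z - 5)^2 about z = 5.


Step 1: Write the numerator in powers of (z - 5): -2z - 3 = -2(z - 5) + (-2*5 - 3) = -2(z - 5) - 13
Step 2: Divide by (z - 5)^2: f(z) = -13(z - 5)^(-2) - 2(z - 5)^(-1)
Step 3: This finite sum is the Laurent series of f about z = 5.
Step 4: Coefficient of (z - 5)^(-2) = -2*5 - 3 = -13

-13


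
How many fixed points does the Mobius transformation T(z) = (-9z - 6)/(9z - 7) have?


Step 1: Fixed points satisfy T(z) = z
Step 2: 9z^2 + 2z + 6 = 0
Step 3: Discriminant = 2^2 - 4*9*6 = -212
Step 4: Number of fixed points = 2

2


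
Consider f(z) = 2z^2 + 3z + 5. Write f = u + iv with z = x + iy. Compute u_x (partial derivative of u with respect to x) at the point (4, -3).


Step 1: f(z) = 2(x+iy)^2 + 3(x+iy) + 5
Step 2: u = 2(x^2 - y^2) + 3x + 5
Step 3: u_x = 4x + 3
Step 4: At (4, -3): u_x = 16 + 3 = 19

19


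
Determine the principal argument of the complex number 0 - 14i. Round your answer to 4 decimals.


Step 1: z = 0 - 14i
Step 2: arg(z) = atan2(-14, 0)
Step 3: arg(z) = -1.5708

-1.5708


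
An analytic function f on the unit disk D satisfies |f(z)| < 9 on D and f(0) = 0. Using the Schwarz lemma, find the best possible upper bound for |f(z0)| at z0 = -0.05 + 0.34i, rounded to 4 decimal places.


Step 1: g = f/9 maps D -> D with g(0) = 0, so by the Schwarz lemma |g(z)| <= |z|, i.e. |f(z)| <= 9|z|; this is sharp (f(z) = 9z).
Step 2: |z0|^2 = (-0.05)^2 + 0.34^2 = 0.1181
Step 3: |z0| = sqrt(0.1181) = 0.343657
Step 4: Best bound = 9 * |z0| = 9 * 0.343657 = 3.0929

3.0929


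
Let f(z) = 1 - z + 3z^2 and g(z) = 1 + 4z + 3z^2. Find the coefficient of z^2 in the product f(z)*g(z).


Step 1: z^2 term in f*g comes from: (1)*(3z^2) + (-z)*(4z) + (3z^2)*(1)
Step 2: = 3 - 4 + 3
Step 3: = 2

2


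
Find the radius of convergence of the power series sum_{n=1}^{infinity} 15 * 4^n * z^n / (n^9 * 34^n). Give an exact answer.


Step 1: General term a_n = 15 * 4^n / (n^9 * 34^n)
Step 2: By the root test, |a_n|^(1/n) = 15^(1/n) * 4 / (n^(9/n) * 34) -> 4/34 as n -> infinity (since 15^(1/n) -> 1 and n^(9/n) -> 1)
Step 3: R = 1/lim|a_n|^(1/n) = 34/4 = 17/2

17/2


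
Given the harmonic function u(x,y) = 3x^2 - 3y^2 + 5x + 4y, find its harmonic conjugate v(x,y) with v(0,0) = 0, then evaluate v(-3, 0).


Step 1: v_x = -u_y = 6y - 4
Step 2: v_y = u_x = 6x + 5
Step 3: v = 6xy - 4x + 5y + C
Step 4: v(0,0) = 0 => C = 0
Step 5: v(-3, 0) = 12

12


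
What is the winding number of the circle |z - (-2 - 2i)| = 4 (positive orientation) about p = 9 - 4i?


Step 1: Center c = (-2, -2), radius = 4
Step 2: |p - c|^2 = 11^2 + (-2)^2 = 125
Step 3: r^2 = 16
Step 4: |p-c| > r so winding number = 0

0


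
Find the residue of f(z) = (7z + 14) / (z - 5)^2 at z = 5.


Step 1: Pole of order 2 at z = 5
Step 2: Res = lim d/dz [(z - 5)^2 * f(z)] as z -> 5
Step 3: (z - 5)^2 * f(z) = 7z + 14
Step 4: d/dz[7z + 14] = 7

7


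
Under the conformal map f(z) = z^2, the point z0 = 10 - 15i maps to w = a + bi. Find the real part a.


Step 1: z0 = 10 - 15i
Step 2: z0^2 = 10^2 - (-15)^2 - 300i
Step 3: real part = 100 - 225 = -125

-125


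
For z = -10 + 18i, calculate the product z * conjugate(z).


Step 1: conj(z) = -10 - 18i
Step 2: z * conj(z) = (-10)^2 + 18^2
Step 3: = 100 + 324 = 424

424


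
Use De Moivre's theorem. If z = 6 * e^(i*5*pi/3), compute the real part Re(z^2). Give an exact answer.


Step 1: By De Moivre's theorem, z^2 = 6^2 * e^(i*2*5*pi/3) = 36 * (cos(10*pi/3) + i*sin(10*pi/3))
Step 2: |z|^2 = 6^2 = 36
Step 3: Reduce the angle mod 2*pi: 10*pi/3 - 2*pi = 4*pi/3
Step 4: cos(4*pi/3) = -1/2
Step 5: Re(z^2) = 36 * (-1/2) = -18

-18


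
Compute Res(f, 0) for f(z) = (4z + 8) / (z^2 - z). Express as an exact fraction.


Step 1: Q(z) = z^2 - z = (z)(z - 1)
Step 2: Q'(z) = 2z - 1
Step 3: Q'(0) = -1, P(0) = 8
Step 4: Res = P(0)/Q'(0) = 8/(-1) = -8

-8


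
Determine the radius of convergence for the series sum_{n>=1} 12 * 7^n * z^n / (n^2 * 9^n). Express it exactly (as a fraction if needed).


Step 1: General term a_n = 12 * 7^n / (n^2 * 9^n)
Step 2: By the root test, |a_n|^(1/n) = 12^(1/n) * 7 / (n^(2/n) * 9) -> 7/9 as n -> infinity (since 12^(1/n) -> 1 and n^(2/n) -> 1)
Step 3: R = 1/lim|a_n|^(1/n) = 9/7

9/7


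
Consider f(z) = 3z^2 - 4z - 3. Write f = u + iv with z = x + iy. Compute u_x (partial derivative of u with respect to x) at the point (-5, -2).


Step 1: f(z) = 3(x+iy)^2 - 4(x+iy) - 3
Step 2: u = 3(x^2 - y^2) - 4x - 3
Step 3: u_x = 6x - 4
Step 4: At (-5, -2): u_x = -30 - 4 = -34

-34


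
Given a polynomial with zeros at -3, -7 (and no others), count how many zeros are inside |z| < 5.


Step 1: Check each root:
  z = -3: |-3| = 3 < 5
  z = -7: |-7| = 7 >= 5
Step 2: Count = 1

1


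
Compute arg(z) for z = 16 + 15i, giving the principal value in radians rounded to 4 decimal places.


Step 1: z = 16 + 15i
Step 2: arg(z) = atan2(15, 16)
Step 3: arg(z) = 0.7532

0.7532


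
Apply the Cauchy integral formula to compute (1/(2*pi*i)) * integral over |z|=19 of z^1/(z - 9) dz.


Step 1: f(z) = z^1, a = 9 is inside |z| = 19
Step 2: By Cauchy integral formula: (1/(2pi*i)) * integral = f(a)
Step 3: f(9) = 9^1 = 9

9


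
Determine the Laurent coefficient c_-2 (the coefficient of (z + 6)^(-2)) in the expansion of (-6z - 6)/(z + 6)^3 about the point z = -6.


Step 1: Write the numerator in powers of (z + 6): -6z - 6 = -6(z + 6) + (-6*(-6) - 6) = -6(z + 6) + 30
Step 2: Divide by (z + 6)^3: f(z) = 30(z + 6)^(-3) - 6(z + 6)^(-2)
Step 3: This finite sum is the Laurent series of f about z = -6.
Step 4: Coefficient of (z + 6)^(-2) = coefficient of (z + 6) in the re-centred numerator = -6

-6


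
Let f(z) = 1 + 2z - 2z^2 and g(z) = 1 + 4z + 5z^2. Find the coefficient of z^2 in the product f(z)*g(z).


Step 1: z^2 term in f*g comes from: (1)*(5z^2) + (2z)*(4z) + (-2z^2)*(1)
Step 2: = 5 + 8 - 2
Step 3: = 11

11


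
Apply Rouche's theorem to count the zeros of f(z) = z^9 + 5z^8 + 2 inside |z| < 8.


Step 1: On |z| = 8 the three terms have sizes |z^9| = 8^9 = 134217728, |5z^8| = 5*8^8 = 83886080, |2| = 2
Step 2: The dominant term is g(z) = z^9; let h(z) = 5z^8 + 2 so f = g + h
Step 3: On |z| = 8: |g| = 134217728 and |h| <= 83886080 + 2 = 83886082
Step 4: Since 134217728 > 83886082, |h| < |g| on |z| = 8, so by Rouche f has the same number of zeros as g inside |z| < 8
Step 5: g(z) = z^9 has 9 zeros (all at the origin) inside |z| < 8. Answer = 9

9


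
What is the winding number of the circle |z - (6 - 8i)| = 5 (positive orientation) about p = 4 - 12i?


Step 1: Center c = (6, -8), radius = 5
Step 2: |p - c|^2 = (-2)^2 + (-4)^2 = 20
Step 3: r^2 = 25
Step 4: |p-c| < r so winding number = 1

1


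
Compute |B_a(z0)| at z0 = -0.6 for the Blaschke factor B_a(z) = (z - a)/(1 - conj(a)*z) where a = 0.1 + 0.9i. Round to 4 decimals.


Step 1: Numerator z0 - a = -0.6 - (0.1 + 0.9i) = -0.7 - 0.9i
Step 2: Denominator 1 - conj(a)*z0 = 1 - (0.1 - 0.9i)*(-0.6) = 1.06 - 0.54i
Step 3: |z0 - a|^2 = (-0.7)^2 + (-0.9)^2 = 1.3; |1 - conj(a)*z0|^2 = 1.06^2 + (-0.54)^2 = 1.4152
Step 4: |B_a(-0.6)| = sqrt(1.3 / 1.4152) = sqrt(0.918598)
Step 5: = 0.9584

0.9584


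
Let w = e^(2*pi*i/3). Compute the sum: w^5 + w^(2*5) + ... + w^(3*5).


Step 1: The sum sum_{j=1}^{n} w^(k*j) equals n if n | k, else 0.
Step 2: Here n = 3, k = 5
Step 3: Does n divide k? 3 | 5 -> False
Step 4: Sum = 0

0


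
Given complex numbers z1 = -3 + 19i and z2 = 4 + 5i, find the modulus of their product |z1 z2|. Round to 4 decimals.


Step 1: |z1| = sqrt((-3)^2 + 19^2) = sqrt(370)
Step 2: |z2| = sqrt(4^2 + 5^2) = sqrt(41)
Step 3: |z1*z2| = |z1|*|z2| = sqrt(370) * sqrt(41) = sqrt(370 * 41) = sqrt(15170)
Step 4: = 123.1666

123.1666


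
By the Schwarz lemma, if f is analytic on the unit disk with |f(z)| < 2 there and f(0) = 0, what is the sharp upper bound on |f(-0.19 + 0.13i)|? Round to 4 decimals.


Step 1: g = f/2 maps D -> D with g(0) = 0, so by the Schwarz lemma |g(z)| <= |z|, i.e. |f(z)| <= 2|z|; this is sharp (f(z) = 2z).
Step 2: |z0|^2 = (-0.19)^2 + 0.13^2 = 0.053
Step 3: |z0| = sqrt(0.053) = 0.230217
Step 4: Best bound = 2 * |z0| = 2 * 0.230217 = 0.4604

0.4604


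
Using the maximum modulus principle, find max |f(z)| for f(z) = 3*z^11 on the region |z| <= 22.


Step 1: On |z| = 22, |f(z)| = 3 * |z|^11 = 3 * 22^11
Step 2: By maximum modulus principle, maximum is on boundary.
Step 3: Maximum = 3 * 584318301411328 = 1752954904233984

1752954904233984


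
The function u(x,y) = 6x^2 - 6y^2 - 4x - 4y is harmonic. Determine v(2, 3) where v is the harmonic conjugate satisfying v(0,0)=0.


Step 1: v_x = -u_y = 12y + 4
Step 2: v_y = u_x = 12x - 4
Step 3: v = 12xy + 4x - 4y + C
Step 4: v(0,0) = 0 => C = 0
Step 5: v(2, 3) = 68

68


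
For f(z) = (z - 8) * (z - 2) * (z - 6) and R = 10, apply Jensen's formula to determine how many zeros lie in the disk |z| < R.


Jensen's formula: (1/2pi)*integral log|f(Re^it)|dt = log|f(0)| + sum_{|a_k|<R} log(R/|a_k|)
Step 1: f(0) = (-8) * (-2) * (-6) = -96
Step 2: log|f(0)| = log|8| + log|2| + log|6| = 4.5643
Step 3: Zeros inside |z| < 10: 8, 2, 6
Step 4: Jensen sum = log(10/8) + log(10/2) + log(10/6) = 2.3434
Step 5: n(R) = number of terms in the Jensen sum = count of zeros inside |z| < 10 = 3

3


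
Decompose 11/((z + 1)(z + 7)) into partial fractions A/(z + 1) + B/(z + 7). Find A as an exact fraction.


Step 1: Multiply both sides by (z + 1) and set z = -1
Step 2: A = 11 / (-1 + 7)
Step 3: A = 11 / 6
Step 4: A = 11/6

11/6


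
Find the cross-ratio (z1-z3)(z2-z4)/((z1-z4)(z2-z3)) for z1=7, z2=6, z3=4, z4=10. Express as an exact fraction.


Step 1: (z1-z3)(z2-z4) = 3 * (-4) = -12
Step 2: (z1-z4)(z2-z3) = (-3) * 2 = -6
Step 3: Cross-ratio = 12/6 = 2

2


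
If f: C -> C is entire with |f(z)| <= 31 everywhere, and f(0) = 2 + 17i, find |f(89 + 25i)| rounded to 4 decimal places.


Step 1: By Liouville's theorem, a bounded entire function is constant.
Step 2: f(z) = f(0) = 2 + 17i for all z.
Step 3: |f(w)| = |2 + 17i| = sqrt(4 + 289)
Step 4: = 17.1172

17.1172


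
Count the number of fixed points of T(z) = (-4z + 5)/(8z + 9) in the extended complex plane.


Step 1: Fixed points satisfy T(z) = z
Step 2: 8z^2 + 13z - 5 = 0
Step 3: Discriminant = 13^2 - 4*8*(-5) = 329
Step 4: Number of fixed points = 2

2


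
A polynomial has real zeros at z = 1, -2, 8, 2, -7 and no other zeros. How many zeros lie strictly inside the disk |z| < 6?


Step 1: Check each root:
  z = 1: |1| = 1 < 6
  z = -2: |-2| = 2 < 6
  z = 8: |8| = 8 >= 6
  z = 2: |2| = 2 < 6
  z = -7: |-7| = 7 >= 6
Step 2: Count = 3

3


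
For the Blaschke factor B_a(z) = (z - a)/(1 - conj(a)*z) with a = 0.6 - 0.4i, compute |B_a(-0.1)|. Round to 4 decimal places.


Step 1: Numerator z0 - a = -0.1 - (0.6 - 0.4i) = -0.7 + 0.4i
Step 2: Denominator 1 - conj(a)*z0 = 1 - (0.6 + 0.4i)*(-0.1) = 1.06 + 0.04i
Step 3: |z0 - a|^2 = (-0.7)^2 + 0.4^2 = 0.65; |1 - conj(a)*z0|^2 = 1.06^2 + 0.04^2 = 1.1252
Step 4: |B_a(-0.1)| = sqrt(0.65 / 1.1252) = sqrt(0.577675)
Step 5: = 0.76

0.76


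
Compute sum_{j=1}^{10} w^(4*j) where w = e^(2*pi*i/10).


Step 1: The sum sum_{j=1}^{n} w^(k*j) equals n if n | k, else 0.
Step 2: Here n = 10, k = 4
Step 3: Does n divide k? 10 | 4 -> False
Step 4: Sum = 0

0


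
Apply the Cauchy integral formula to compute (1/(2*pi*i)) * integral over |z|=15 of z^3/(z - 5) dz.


Step 1: f(z) = z^3, a = 5 is inside |z| = 15
Step 2: By Cauchy integral formula: (1/(2pi*i)) * integral = f(a)
Step 3: f(5) = 5^3 = 125

125


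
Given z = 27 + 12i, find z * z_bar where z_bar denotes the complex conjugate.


Step 1: conj(z) = 27 - 12i
Step 2: z * conj(z) = 27^2 + 12^2
Step 3: = 729 + 144 = 873

873


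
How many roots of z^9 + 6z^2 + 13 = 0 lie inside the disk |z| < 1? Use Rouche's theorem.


Step 1: On |z| = 1 the three terms have sizes |z^9| = 1^9 = 1, |6z^2| = 6*1^2 = 6, |13| = 13
Step 2: The dominant term is g(z) = 13; let h(z) = z^9 + 6z^2 so f = g + h
Step 3: On |z| = 1: |g| = 13 and |h| <= 1 + 6 = 7
Step 4: Since 13 > 7, |h| < |g| on |z| = 1, so by Rouche f has the same number of zeros as g inside |z| < 1
Step 5: g(z) = 13 is a nonzero constant with no zeros inside |z| < 1. Answer = 0

0


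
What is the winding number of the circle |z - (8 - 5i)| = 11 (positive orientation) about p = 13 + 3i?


Step 1: Center c = (8, -5), radius = 11
Step 2: |p - c|^2 = 5^2 + 8^2 = 89
Step 3: r^2 = 121
Step 4: |p-c| < r so winding number = 1

1


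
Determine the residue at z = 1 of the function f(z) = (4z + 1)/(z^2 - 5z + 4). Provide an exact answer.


Step 1: Q(z) = z^2 - 5z + 4 = (z - 1)(z - 4)
Step 2: Q'(z) = 2z - 5
Step 3: Q'(1) = -3, P(1) = 5
Step 4: Res = P(1)/Q'(1) = 5/(-3) = -5/3

-5/3


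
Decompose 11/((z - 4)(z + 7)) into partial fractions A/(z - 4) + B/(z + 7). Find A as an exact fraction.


Step 1: Multiply both sides by (z - 4) and set z = 4
Step 2: A = 11 / (4 + 7)
Step 3: A = 11 / 11
Step 4: A = 1

1


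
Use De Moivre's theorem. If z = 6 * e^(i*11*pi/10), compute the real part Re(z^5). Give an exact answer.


Step 1: By De Moivre's theorem, z^5 = 6^5 * e^(i*5*11*pi/10) = 7776 * (cos(11*pi/2) + i*sin(11*pi/2))
Step 2: |z|^5 = 6^5 = 7776
Step 3: Reduce the angle mod 2*pi: 11*pi/2 - 4*pi = 3*pi/2
Step 4: cos(3*pi/2) = 0
Step 5: Re(z^5) = 7776 * 0 = 0

0


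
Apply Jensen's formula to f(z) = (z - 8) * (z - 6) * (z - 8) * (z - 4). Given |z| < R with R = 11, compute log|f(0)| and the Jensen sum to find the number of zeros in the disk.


Jensen's formula: (1/2pi)*integral log|f(Re^it)|dt = log|f(0)| + sum_{|a_k|<R} log(R/|a_k|)
Step 1: f(0) = (-8) * (-6) * (-8) * (-4) = 1536
Step 2: log|f(0)| = log|8| + log|6| + log|8| + log|4| = 7.3369
Step 3: Zeros inside |z| < 11: 8, 6, 8, 4
Step 4: Jensen sum = log(11/8) + log(11/6) + log(11/8) + log(11/4) = 2.2546
Step 5: n(R) = number of terms in the Jensen sum = count of zeros inside |z| < 11 = 4

4


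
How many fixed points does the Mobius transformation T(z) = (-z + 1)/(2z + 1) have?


Step 1: Fixed points satisfy T(z) = z
Step 2: 2z^2 + 2z - 1 = 0
Step 3: Discriminant = 2^2 - 4*2*(-1) = 12
Step 4: Number of fixed points = 2

2


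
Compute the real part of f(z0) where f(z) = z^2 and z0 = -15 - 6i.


Step 1: z0 = -15 - 6i
Step 2: z0^2 = (-15)^2 - (-6)^2 + 180i
Step 3: real part = 225 - 36 = 189

189


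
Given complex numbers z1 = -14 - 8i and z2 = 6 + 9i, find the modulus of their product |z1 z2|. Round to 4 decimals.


Step 1: |z1| = sqrt((-14)^2 + (-8)^2) = sqrt(260)
Step 2: |z2| = sqrt(6^2 + 9^2) = sqrt(117)
Step 3: |z1*z2| = |z1|*|z2| = sqrt(260) * sqrt(117) = sqrt(260 * 117) = sqrt(30420)
Step 4: = 174.4133

174.4133


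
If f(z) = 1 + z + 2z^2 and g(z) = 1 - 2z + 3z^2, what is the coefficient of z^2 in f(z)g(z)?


Step 1: z^2 term in f*g comes from: (1)*(3z^2) + (z)*(-2z) + (2z^2)*(1)
Step 2: = 3 - 2 + 2
Step 3: = 3

3


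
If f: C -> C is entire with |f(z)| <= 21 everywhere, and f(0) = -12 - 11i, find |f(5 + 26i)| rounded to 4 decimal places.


Step 1: By Liouville's theorem, a bounded entire function is constant.
Step 2: f(z) = f(0) = -12 - 11i for all z.
Step 3: |f(w)| = |-12 - 11i| = sqrt(144 + 121)
Step 4: = 16.2788

16.2788


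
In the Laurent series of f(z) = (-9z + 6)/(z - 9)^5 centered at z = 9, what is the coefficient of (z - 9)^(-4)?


Step 1: Write the numerator in powers of (z - 9): -9z + 6 = -9(z - 9) + (-9*9 + 6) = -9(z - 9) - 75
Step 2: Divide by (z - 9)^5: f(z) = -75(z - 9)^(-5) - 9(z - 9)^(-4)
Step 3: This finite sum is the Laurent series of f about z = 9.
Step 4: Coefficient of (z - 9)^(-4) = coefficient of (z - 9) in the re-centred numerator = -9

-9


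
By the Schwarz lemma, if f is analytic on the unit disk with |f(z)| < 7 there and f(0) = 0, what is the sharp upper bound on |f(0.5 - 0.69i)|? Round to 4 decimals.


Step 1: g = f/7 maps D -> D with g(0) = 0, so by the Schwarz lemma |g(z)| <= |z|, i.e. |f(z)| <= 7|z|; this is sharp (f(z) = 7z).
Step 2: |z0|^2 = 0.5^2 + (-0.69)^2 = 0.7261
Step 3: |z0| = sqrt(0.7261) = 0.852115
Step 4: Best bound = 7 * |z0| = 7 * 0.852115 = 5.9648

5.9648


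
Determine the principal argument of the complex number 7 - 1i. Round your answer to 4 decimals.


Step 1: z = 7 - 1i
Step 2: arg(z) = atan2(-1, 7)
Step 3: arg(z) = -0.1419

-0.1419


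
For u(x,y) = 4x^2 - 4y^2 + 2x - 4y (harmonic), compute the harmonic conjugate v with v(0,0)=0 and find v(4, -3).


Step 1: v_x = -u_y = 8y + 4
Step 2: v_y = u_x = 8x + 2
Step 3: v = 8xy + 4x + 2y + C
Step 4: v(0,0) = 0 => C = 0
Step 5: v(4, -3) = -86

-86


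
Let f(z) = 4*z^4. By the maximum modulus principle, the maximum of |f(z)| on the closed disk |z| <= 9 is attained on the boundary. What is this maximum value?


Step 1: On |z| = 9, |f(z)| = 4 * |z|^4 = 4 * 9^4
Step 2: By maximum modulus principle, maximum is on boundary.
Step 3: Maximum = 4 * 6561 = 26244

26244


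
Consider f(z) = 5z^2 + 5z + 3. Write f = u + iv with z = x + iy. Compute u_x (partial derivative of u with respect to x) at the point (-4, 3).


Step 1: f(z) = 5(x+iy)^2 + 5(x+iy) + 3
Step 2: u = 5(x^2 - y^2) + 5x + 3
Step 3: u_x = 10x + 5
Step 4: At (-4, 3): u_x = -40 + 5 = -35

-35


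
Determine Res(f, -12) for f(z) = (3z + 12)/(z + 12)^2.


Step 1: Pole of order 2 at z = -12
Step 2: Res = lim d/dz [(z + 12)^2 * f(z)] as z -> -12
Step 3: (z + 12)^2 * f(z) = 3z + 12
Step 4: d/dz[3z + 12] = 3

3


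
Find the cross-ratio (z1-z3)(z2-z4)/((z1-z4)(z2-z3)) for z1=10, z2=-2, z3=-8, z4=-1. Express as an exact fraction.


Step 1: (z1-z3)(z2-z4) = 18 * (-1) = -18
Step 2: (z1-z4)(z2-z3) = 11 * 6 = 66
Step 3: Cross-ratio = -18/66 = -3/11

-3/11


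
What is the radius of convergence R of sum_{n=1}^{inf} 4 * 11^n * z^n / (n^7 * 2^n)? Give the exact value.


Step 1: General term a_n = 4 * 11^n / (n^7 * 2^n)
Step 2: By the root test, |a_n|^(1/n) = 4^(1/n) * 11 / (n^(7/n) * 2) -> 11/2 as n -> infinity (since 4^(1/n) -> 1 and n^(7/n) -> 1)
Step 3: R = 1/lim|a_n|^(1/n) = 2/11

2/11


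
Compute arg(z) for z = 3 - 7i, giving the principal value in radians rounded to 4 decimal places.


Step 1: z = 3 - 7i
Step 2: arg(z) = atan2(-7, 3)
Step 3: arg(z) = -1.1659

-1.1659


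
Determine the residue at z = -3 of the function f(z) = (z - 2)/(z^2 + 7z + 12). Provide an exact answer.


Step 1: Q(z) = z^2 + 7z + 12 = (z + 3)(z + 4)
Step 2: Q'(z) = 2z + 7
Step 3: Q'(-3) = 1, P(-3) = -5
Step 4: Res = P(-3)/Q'(-3) = -5/1 = -5

-5


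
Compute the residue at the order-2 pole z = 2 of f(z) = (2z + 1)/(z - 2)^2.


Step 1: Pole of order 2 at z = 2
Step 2: Res = lim d/dz [(z - 2)^2 * f(z)] as z -> 2
Step 3: (z - 2)^2 * f(z) = 2z + 1
Step 4: d/dz[2z + 1] = 2

2


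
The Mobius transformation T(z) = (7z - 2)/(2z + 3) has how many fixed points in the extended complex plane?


Step 1: Fixed points satisfy T(z) = z
Step 2: 2z^2 - 4z + 2 = 0
Step 3: Discriminant = (-4)^2 - 4*2*2 = 0
Step 4: Number of fixed points = 1

1


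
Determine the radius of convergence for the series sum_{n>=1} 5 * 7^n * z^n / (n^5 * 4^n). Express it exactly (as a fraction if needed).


Step 1: General term a_n = 5 * 7^n / (n^5 * 4^n)
Step 2: By the root test, |a_n|^(1/n) = 5^(1/n) * 7 / (n^(5/n) * 4) -> 7/4 as n -> infinity (since 5^(1/n) -> 1 and n^(5/n) -> 1)
Step 3: R = 1/lim|a_n|^(1/n) = 4/7

4/7


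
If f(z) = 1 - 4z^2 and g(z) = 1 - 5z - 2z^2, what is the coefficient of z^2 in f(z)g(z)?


Step 1: z^2 term in f*g comes from: (1)*(-2z^2) + (0)*(-5z) + (-4z^2)*(1)
Step 2: = -2 + 0 - 4
Step 3: = -6

-6


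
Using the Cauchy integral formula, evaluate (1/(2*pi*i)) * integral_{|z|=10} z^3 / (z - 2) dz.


Step 1: f(z) = z^3, a = 2 is inside |z| = 10
Step 2: By Cauchy integral formula: (1/(2pi*i)) * integral = f(a)
Step 3: f(2) = 2^3 = 8

8


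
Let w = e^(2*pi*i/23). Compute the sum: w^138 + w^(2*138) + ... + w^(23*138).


Step 1: The sum sum_{j=1}^{n} w^(k*j) equals n if n | k, else 0.
Step 2: Here n = 23, k = 138
Step 3: Does n divide k? 23 | 138 -> True
Step 4: Sum = 23

23


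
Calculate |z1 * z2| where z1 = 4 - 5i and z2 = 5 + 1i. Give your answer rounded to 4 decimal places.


Step 1: |z1| = sqrt(4^2 + (-5)^2) = sqrt(41)
Step 2: |z2| = sqrt(5^2 + 1^2) = sqrt(26)
Step 3: |z1*z2| = |z1|*|z2| = sqrt(41) * sqrt(26) = sqrt(41 * 26) = sqrt(1066)
Step 4: = 32.6497

32.6497
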